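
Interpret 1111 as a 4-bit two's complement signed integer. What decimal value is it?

MSB is 1, so the value is negative. Find the magnitude:
1. Invert bits:  0000
2. Add 1:        0001  = 1
3. Apply sign:   -1

Answer: -1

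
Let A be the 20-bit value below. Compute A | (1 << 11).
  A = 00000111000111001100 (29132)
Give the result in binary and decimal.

Mask = 1 << 11 = 00000000100000000000
Bit 11 of A is 0, so OR-ing with the mask flips it to 1.
  00000111000111001100
| 00000000100000000000
----------------------
  00000111100111001100

Answer: 00000111100111001100 (31180)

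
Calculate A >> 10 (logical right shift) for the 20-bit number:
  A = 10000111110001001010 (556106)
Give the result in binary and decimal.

Logical shift right by 10: drop the bottom 10 bit(s), prepend 10 zero(s) on the left.
  10000111110001001010  ->  keep [1000011111], discard [0001001010], prepend 0000000000
= 00000000001000011111

Answer: 00000000001000011111 (543)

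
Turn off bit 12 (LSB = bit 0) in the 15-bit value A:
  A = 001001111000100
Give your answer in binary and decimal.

Mask = ~(1 << 12) = 110111111111111
Bit 12 of A is 1, so AND-ing with the mask clears it to 0.
  001001111000100
& 110111111111111
-----------------
  000001111000100

Answer: 000001111000100 (964)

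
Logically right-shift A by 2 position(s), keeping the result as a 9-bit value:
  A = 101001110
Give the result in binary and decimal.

Logical shift right by 2: drop the bottom 2 bit(s), prepend 2 zero(s) on the left.
  101001110  ->  keep [1010011], discard [10], prepend 00
= 001010011

Answer: 001010011 (83)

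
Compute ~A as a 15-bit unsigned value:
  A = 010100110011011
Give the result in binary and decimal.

Flip each bit (0->1, 1->0):
  010100110011011
  101011001100100

Answer: 101011001100100 (22116)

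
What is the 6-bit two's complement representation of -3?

1. Binary of +3:  000011
2. Invert bits:     111100
3. Add 1:           111101

Answer: 111101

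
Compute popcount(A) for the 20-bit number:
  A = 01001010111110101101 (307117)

01001010111110101101
1-bits at positions (from bit 0 = LSB): 0, 2, 3, 5, 7, 8, 9, 10, 11, 13, 15, 18
Count = 12

Answer: 12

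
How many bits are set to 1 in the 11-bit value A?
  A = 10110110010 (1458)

10110110010
1-bits at positions (from bit 0 = LSB): 1, 4, 5, 7, 8, 10
Count = 6

Answer: 6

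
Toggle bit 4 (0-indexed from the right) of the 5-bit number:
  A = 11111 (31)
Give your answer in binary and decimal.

Mask = 1 << 4 = 10000
Bit 4 of A is 1; XOR with the mask flips it to 0.
  11111
^ 10000
-------
  01111

Answer: 01111 (15)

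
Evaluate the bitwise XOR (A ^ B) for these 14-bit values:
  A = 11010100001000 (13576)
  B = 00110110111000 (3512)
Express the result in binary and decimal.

Apply ^ to each column (1 where bits differ):
  11010100001000
^ 00110110111000
----------------
  11100010110000

Answer: 11100010110000 (14512)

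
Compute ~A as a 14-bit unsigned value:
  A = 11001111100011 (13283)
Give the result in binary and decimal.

Flip each bit (0->1, 1->0):
  11001111100011
  00110000011100

Answer: 00110000011100 (3100)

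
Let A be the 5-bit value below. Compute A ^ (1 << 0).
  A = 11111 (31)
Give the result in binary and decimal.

Mask = 1 << 0 = 00001
Bit 0 of A is 1; XOR with the mask flips it to 0.
  11111
^ 00001
-------
  11110

Answer: 11110 (30)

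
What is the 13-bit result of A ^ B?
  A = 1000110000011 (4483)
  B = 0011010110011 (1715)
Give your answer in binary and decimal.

Apply ^ to each column (1 where bits differ):
  1000110000011
^ 0011010110011
---------------
  1011100110000

Answer: 1011100110000 (5936)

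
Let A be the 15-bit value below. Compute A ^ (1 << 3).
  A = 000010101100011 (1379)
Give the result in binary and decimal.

Mask = 1 << 3 = 000000000001000
Bit 3 of A is 0; XOR with the mask flips it to 1.
  000010101100011
^ 000000000001000
-----------------
  000010101101011

Answer: 000010101101011 (1387)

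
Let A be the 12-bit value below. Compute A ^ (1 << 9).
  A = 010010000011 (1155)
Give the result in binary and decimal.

Mask = 1 << 9 = 001000000000
Bit 9 of A is 0; XOR with the mask flips it to 1.
  010010000011
^ 001000000000
--------------
  011010000011

Answer: 011010000011 (1667)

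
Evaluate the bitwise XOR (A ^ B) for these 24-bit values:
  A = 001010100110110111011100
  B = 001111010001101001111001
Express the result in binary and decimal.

Apply ^ to each column (1 where bits differ):
  001010100110110111011100
^ 001111010001101001111001
--------------------------
  000101110111011110100101

Answer: 000101110111011110100101 (1537957)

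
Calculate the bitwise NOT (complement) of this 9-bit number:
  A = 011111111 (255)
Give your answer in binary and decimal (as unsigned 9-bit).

Flip each bit (0->1, 1->0):
  011111111
  100000000

Answer: 100000000 (256)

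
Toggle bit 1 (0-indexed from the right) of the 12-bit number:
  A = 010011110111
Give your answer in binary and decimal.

Mask = 1 << 1 = 000000000010
Bit 1 of A is 1; XOR with the mask flips it to 0.
  010011110111
^ 000000000010
--------------
  010011110101

Answer: 010011110101 (1269)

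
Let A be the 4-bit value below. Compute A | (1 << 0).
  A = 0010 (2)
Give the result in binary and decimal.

Mask = 1 << 0 = 0001
Bit 0 of A is 0, so OR-ing with the mask flips it to 1.
  0010
| 0001
------
  0011

Answer: 0011 (3)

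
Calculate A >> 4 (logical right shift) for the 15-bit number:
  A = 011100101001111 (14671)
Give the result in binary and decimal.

Logical shift right by 4: drop the bottom 4 bit(s), prepend 4 zero(s) on the left.
  011100101001111  ->  keep [01110010100], discard [1111], prepend 0000
= 000001110010100

Answer: 000001110010100 (916)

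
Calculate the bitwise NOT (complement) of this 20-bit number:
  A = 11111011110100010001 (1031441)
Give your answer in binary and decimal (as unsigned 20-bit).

Flip each bit (0->1, 1->0):
  11111011110100010001
  00000100001011101110

Answer: 00000100001011101110 (17134)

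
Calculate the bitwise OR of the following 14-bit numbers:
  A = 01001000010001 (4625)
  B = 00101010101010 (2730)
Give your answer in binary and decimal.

Apply | to each column (1 where either bit is 1):
  01001000010001
| 00101010101010
----------------
  01101010111011

Answer: 01101010111011 (6843)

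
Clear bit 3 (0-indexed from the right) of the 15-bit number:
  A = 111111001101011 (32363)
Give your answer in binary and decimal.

Mask = ~(1 << 3) = 111111111110111
Bit 3 of A is 1, so AND-ing with the mask clears it to 0.
  111111001101011
& 111111111110111
-----------------
  111111001100011

Answer: 111111001100011 (32355)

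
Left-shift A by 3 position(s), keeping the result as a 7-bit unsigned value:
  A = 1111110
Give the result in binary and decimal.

Shift left by 3: drop the top 3 bit(s), append 3 zero(s) on the right.
  1111110  ->  discard [111], keep [1110], append 000
= 1110000

Answer: 1110000 (112)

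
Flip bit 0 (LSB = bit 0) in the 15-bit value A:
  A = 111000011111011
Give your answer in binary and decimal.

Mask = 1 << 0 = 000000000000001
Bit 0 of A is 1; XOR with the mask flips it to 0.
  111000011111011
^ 000000000000001
-----------------
  111000011111010

Answer: 111000011111010 (28922)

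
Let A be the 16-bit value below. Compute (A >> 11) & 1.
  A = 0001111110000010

Bit 11 is the 12th from the right.
  0001111110000010
      ^
That bit is 1.

Answer: 1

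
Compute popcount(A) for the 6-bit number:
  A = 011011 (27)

011011
1-bits at positions (from bit 0 = LSB): 0, 1, 3, 4
Count = 4

Answer: 4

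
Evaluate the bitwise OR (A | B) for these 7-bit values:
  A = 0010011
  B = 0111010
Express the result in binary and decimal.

Apply | to each column (1 where either bit is 1):
  0010011
| 0111010
---------
  0111011

Answer: 0111011 (59)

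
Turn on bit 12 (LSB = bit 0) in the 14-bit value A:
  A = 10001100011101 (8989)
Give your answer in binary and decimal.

Mask = 1 << 12 = 01000000000000
Bit 12 of A is 0, so OR-ing with the mask flips it to 1.
  10001100011101
| 01000000000000
----------------
  11001100011101

Answer: 11001100011101 (13085)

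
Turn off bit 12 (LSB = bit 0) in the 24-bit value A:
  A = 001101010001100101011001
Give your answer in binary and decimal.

Mask = ~(1 << 12) = 111111111110111111111111
Bit 12 of A is 1, so AND-ing with the mask clears it to 0.
  001101010001100101011001
& 111111111110111111111111
--------------------------
  001101010000100101011001

Answer: 001101010000100101011001 (3475801)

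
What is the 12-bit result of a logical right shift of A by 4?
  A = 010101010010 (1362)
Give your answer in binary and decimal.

Logical shift right by 4: drop the bottom 4 bit(s), prepend 4 zero(s) on the left.
  010101010010  ->  keep [01010101], discard [0010], prepend 0000
= 000001010101

Answer: 000001010101 (85)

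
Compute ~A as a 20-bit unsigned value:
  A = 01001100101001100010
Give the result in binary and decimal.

Flip each bit (0->1, 1->0):
  01001100101001100010
  10110011010110011101

Answer: 10110011010110011101 (734621)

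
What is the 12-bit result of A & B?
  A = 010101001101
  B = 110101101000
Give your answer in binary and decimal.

Apply & to each column (1 only where both bits are 1):
  010101001101
& 110101101000
--------------
  010101001000

Answer: 010101001000 (1352)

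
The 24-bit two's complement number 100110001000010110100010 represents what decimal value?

MSB is 1, so the value is negative. Find the magnitude:
1. Invert bits:  011001110111101001011101
2. Add 1:        011001110111101001011110  = 6781534
3. Apply sign:   -6781534

Answer: -6781534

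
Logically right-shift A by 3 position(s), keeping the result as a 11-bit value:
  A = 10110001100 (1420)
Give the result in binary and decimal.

Logical shift right by 3: drop the bottom 3 bit(s), prepend 3 zero(s) on the left.
  10110001100  ->  keep [10110001], discard [100], prepend 000
= 00010110001

Answer: 00010110001 (177)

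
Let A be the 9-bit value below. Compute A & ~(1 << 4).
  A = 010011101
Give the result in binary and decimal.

Mask = ~(1 << 4) = 111101111
Bit 4 of A is 1, so AND-ing with the mask clears it to 0.
  010011101
& 111101111
-----------
  010001101

Answer: 010001101 (141)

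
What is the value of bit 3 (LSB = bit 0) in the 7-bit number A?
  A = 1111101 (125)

Bit 3 is the 4th from the right.
  1111101
     ^
That bit is 1.

Answer: 1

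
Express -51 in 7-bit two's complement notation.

1. Binary of +51:  0110011
2. Invert bits:     1001100
3. Add 1:           1001101

Answer: 1001101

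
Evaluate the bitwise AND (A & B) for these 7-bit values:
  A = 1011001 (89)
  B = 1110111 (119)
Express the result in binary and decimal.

Apply & to each column (1 only where both bits are 1):
  1011001
& 1110111
---------
  1010001

Answer: 1010001 (81)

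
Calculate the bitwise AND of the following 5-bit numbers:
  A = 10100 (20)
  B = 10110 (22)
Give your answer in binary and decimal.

Apply & to each column (1 only where both bits are 1):
  10100
& 10110
-------
  10100

Answer: 10100 (20)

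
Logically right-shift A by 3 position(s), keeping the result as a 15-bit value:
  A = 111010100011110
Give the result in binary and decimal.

Logical shift right by 3: drop the bottom 3 bit(s), prepend 3 zero(s) on the left.
  111010100011110  ->  keep [111010100011], discard [110], prepend 000
= 000111010100011

Answer: 000111010100011 (3747)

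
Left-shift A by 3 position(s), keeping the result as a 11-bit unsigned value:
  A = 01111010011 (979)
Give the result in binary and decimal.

Shift left by 3: drop the top 3 bit(s), append 3 zero(s) on the right.
  01111010011  ->  discard [011], keep [11010011], append 000
= 11010011000

Answer: 11010011000 (1688)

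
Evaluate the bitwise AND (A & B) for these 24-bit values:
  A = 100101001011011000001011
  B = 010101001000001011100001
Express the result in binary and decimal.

Apply & to each column (1 only where both bits are 1):
  100101001011011000001011
& 010101001000001011100001
--------------------------
  000101001000001000000001

Answer: 000101001000001000000001 (1344001)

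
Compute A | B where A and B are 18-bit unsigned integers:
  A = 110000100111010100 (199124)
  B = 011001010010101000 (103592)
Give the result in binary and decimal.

Apply | to each column (1 where either bit is 1):
  110000100111010100
| 011001010010101000
--------------------
  111001110111111100

Answer: 111001110111111100 (237052)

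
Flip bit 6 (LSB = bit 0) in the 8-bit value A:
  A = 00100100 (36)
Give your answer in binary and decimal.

Mask = 1 << 6 = 01000000
Bit 6 of A is 0; XOR with the mask flips it to 1.
  00100100
^ 01000000
----------
  01100100

Answer: 01100100 (100)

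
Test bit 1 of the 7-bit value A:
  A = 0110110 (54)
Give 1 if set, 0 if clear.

Bit 1 is the 2nd from the right.
  0110110
       ^
That bit is 1.

Answer: 1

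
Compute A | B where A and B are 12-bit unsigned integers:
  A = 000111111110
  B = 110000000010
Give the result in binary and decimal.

Apply | to each column (1 where either bit is 1):
  000111111110
| 110000000010
--------------
  110111111110

Answer: 110111111110 (3582)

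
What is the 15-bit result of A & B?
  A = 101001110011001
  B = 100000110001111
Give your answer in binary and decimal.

Apply & to each column (1 only where both bits are 1):
  101001110011001
& 100000110001111
-----------------
  100000110001001

Answer: 100000110001001 (16777)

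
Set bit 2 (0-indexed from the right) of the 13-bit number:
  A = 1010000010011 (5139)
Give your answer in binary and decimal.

Mask = 1 << 2 = 0000000000100
Bit 2 of A is 0, so OR-ing with the mask flips it to 1.
  1010000010011
| 0000000000100
---------------
  1010000010111

Answer: 1010000010111 (5143)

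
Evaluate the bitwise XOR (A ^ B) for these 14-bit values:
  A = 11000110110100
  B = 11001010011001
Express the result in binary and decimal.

Apply ^ to each column (1 where bits differ):
  11000110110100
^ 11001010011001
----------------
  00001100101101

Answer: 00001100101101 (813)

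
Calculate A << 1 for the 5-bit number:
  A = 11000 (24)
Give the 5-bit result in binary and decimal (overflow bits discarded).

Shift left by 1: drop the top 1 bit(s), append 1 zero(s) on the right.
  11000  ->  discard [1], keep [1000], append 0
= 10000

Answer: 10000 (16)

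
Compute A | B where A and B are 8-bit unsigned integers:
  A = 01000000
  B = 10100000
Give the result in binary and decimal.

Apply | to each column (1 where either bit is 1):
  01000000
| 10100000
----------
  11100000

Answer: 11100000 (224)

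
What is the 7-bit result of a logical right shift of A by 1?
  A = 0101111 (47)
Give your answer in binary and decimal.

Logical shift right by 1: drop the bottom 1 bit(s), prepend 1 zero(s) on the left.
  0101111  ->  keep [010111], discard [1], prepend 0
= 0010111

Answer: 0010111 (23)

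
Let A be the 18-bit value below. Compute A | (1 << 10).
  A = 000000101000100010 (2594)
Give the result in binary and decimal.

Mask = 1 << 10 = 000000010000000000
Bit 10 of A is 0, so OR-ing with the mask flips it to 1.
  000000101000100010
| 000000010000000000
--------------------
  000000111000100010

Answer: 000000111000100010 (3618)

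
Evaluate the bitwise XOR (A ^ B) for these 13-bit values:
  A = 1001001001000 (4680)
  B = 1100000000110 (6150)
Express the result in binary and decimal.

Apply ^ to each column (1 where bits differ):
  1001001001000
^ 1100000000110
---------------
  0101001001110

Answer: 0101001001110 (2638)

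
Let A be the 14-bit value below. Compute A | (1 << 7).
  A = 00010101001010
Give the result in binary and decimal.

Mask = 1 << 7 = 00000010000000
Bit 7 of A is 0, so OR-ing with the mask flips it to 1.
  00010101001010
| 00000010000000
----------------
  00010111001010

Answer: 00010111001010 (1482)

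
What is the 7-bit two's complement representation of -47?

1. Binary of +47:  0101111
2. Invert bits:     1010000
3. Add 1:           1010001

Answer: 1010001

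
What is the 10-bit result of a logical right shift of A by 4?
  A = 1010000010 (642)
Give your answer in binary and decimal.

Logical shift right by 4: drop the bottom 4 bit(s), prepend 4 zero(s) on the left.
  1010000010  ->  keep [101000], discard [0010], prepend 0000
= 0000101000

Answer: 0000101000 (40)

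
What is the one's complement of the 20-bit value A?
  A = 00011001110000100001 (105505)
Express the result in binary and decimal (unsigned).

Flip each bit (0->1, 1->0):
  00011001110000100001
  11100110001111011110

Answer: 11100110001111011110 (943070)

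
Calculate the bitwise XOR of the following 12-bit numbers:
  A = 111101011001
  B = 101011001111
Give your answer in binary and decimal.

Apply ^ to each column (1 where bits differ):
  111101011001
^ 101011001111
--------------
  010110010110

Answer: 010110010110 (1430)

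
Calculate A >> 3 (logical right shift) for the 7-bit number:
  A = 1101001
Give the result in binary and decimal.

Logical shift right by 3: drop the bottom 3 bit(s), prepend 3 zero(s) on the left.
  1101001  ->  keep [1101], discard [001], prepend 000
= 0001101

Answer: 0001101 (13)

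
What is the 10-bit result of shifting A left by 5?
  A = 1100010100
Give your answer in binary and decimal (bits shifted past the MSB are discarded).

Shift left by 5: drop the top 5 bit(s), append 5 zero(s) on the right.
  1100010100  ->  discard [11000], keep [10100], append 00000
= 1010000000

Answer: 1010000000 (640)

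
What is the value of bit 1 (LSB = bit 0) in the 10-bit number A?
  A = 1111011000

Bit 1 is the 2nd from the right.
  1111011000
          ^
That bit is 0.

Answer: 0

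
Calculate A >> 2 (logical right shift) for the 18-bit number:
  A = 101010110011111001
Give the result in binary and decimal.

Logical shift right by 2: drop the bottom 2 bit(s), prepend 2 zero(s) on the left.
  101010110011111001  ->  keep [1010101100111110], discard [01], prepend 00
= 001010101100111110

Answer: 001010101100111110 (43838)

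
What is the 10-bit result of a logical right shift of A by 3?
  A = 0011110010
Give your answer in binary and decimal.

Logical shift right by 3: drop the bottom 3 bit(s), prepend 3 zero(s) on the left.
  0011110010  ->  keep [0011110], discard [010], prepend 000
= 0000011110

Answer: 0000011110 (30)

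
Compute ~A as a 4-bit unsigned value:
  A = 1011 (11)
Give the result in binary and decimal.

Flip each bit (0->1, 1->0):
  1011
  0100

Answer: 0100 (4)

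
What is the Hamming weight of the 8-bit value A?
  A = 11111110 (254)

11111110
1-bits at positions (from bit 0 = LSB): 1, 2, 3, 4, 5, 6, 7
Count = 7

Answer: 7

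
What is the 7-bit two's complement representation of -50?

1. Binary of +50:  0110010
2. Invert bits:     1001101
3. Add 1:           1001110

Answer: 1001110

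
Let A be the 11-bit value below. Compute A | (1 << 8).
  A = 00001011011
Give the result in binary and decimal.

Mask = 1 << 8 = 00100000000
Bit 8 of A is 0, so OR-ing with the mask flips it to 1.
  00001011011
| 00100000000
-------------
  00101011011

Answer: 00101011011 (347)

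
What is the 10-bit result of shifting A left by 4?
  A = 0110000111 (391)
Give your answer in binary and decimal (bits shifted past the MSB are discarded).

Shift left by 4: drop the top 4 bit(s), append 4 zero(s) on the right.
  0110000111  ->  discard [0110], keep [000111], append 0000
= 0001110000

Answer: 0001110000 (112)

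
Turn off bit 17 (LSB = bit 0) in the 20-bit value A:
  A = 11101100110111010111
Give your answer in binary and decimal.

Mask = ~(1 << 17) = 11011111111111111111
Bit 17 of A is 1, so AND-ing with the mask clears it to 0.
  11101100110111010111
& 11011111111111111111
----------------------
  11001100110111010111

Answer: 11001100110111010111 (839127)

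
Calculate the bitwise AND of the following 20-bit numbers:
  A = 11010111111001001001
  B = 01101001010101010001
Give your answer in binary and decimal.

Apply & to each column (1 only where both bits are 1):
  11010111111001001001
& 01101001010101010001
----------------------
  01000001010001000001

Answer: 01000001010001000001 (267329)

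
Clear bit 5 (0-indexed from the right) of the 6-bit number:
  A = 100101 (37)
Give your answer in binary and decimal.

Mask = ~(1 << 5) = 011111
Bit 5 of A is 1, so AND-ing with the mask clears it to 0.
  100101
& 011111
--------
  000101

Answer: 000101 (5)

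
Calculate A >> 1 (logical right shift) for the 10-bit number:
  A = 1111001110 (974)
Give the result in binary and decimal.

Logical shift right by 1: drop the bottom 1 bit(s), prepend 1 zero(s) on the left.
  1111001110  ->  keep [111100111], discard [0], prepend 0
= 0111100111

Answer: 0111100111 (487)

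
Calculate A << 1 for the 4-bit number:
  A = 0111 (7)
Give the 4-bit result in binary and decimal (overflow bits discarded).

Shift left by 1: drop the top 1 bit(s), append 1 zero(s) on the right.
  0111  ->  discard [0], keep [111], append 0
= 1110

Answer: 1110 (14)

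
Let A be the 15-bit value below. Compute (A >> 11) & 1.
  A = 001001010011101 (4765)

Bit 11 is the 12th from the right.
  001001010011101
     ^
That bit is 0.

Answer: 0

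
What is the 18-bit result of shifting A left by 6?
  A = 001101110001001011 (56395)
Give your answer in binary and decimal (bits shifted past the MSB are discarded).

Shift left by 6: drop the top 6 bit(s), append 6 zero(s) on the right.
  001101110001001011  ->  discard [001101], keep [110001001011], append 000000
= 110001001011000000

Answer: 110001001011000000 (201408)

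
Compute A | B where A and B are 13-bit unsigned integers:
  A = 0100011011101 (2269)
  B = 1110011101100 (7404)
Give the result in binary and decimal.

Apply | to each column (1 where either bit is 1):
  0100011011101
| 1110011101100
---------------
  1110011111101

Answer: 1110011111101 (7421)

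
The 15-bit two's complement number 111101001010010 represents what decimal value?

MSB is 1, so the value is negative. Find the magnitude:
1. Invert bits:  000010110101101
2. Add 1:        000010110101110  = 1454
3. Apply sign:   -1454

Answer: -1454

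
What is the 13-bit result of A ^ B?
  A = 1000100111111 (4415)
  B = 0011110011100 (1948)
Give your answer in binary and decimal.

Apply ^ to each column (1 where bits differ):
  1000100111111
^ 0011110011100
---------------
  1011010100011

Answer: 1011010100011 (5795)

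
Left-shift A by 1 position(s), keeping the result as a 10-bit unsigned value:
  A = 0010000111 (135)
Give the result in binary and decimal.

Shift left by 1: drop the top 1 bit(s), append 1 zero(s) on the right.
  0010000111  ->  discard [0], keep [010000111], append 0
= 0100001110

Answer: 0100001110 (270)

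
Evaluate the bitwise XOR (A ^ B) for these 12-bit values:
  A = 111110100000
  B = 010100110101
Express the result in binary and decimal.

Apply ^ to each column (1 where bits differ):
  111110100000
^ 010100110101
--------------
  101010010101

Answer: 101010010101 (2709)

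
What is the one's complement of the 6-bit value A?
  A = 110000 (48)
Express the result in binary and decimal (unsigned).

Flip each bit (0->1, 1->0):
  110000
  001111

Answer: 001111 (15)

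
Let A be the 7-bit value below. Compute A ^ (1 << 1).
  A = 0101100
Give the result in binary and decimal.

Mask = 1 << 1 = 0000010
Bit 1 of A is 0; XOR with the mask flips it to 1.
  0101100
^ 0000010
---------
  0101110

Answer: 0101110 (46)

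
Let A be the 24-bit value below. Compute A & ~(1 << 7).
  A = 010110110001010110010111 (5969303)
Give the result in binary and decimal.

Mask = ~(1 << 7) = 111111111111111101111111
Bit 7 of A is 1, so AND-ing with the mask clears it to 0.
  010110110001010110010111
& 111111111111111101111111
--------------------------
  010110110001010100010111

Answer: 010110110001010100010111 (5969175)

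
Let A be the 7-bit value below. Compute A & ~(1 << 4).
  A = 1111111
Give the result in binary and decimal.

Mask = ~(1 << 4) = 1101111
Bit 4 of A is 1, so AND-ing with the mask clears it to 0.
  1111111
& 1101111
---------
  1101111

Answer: 1101111 (111)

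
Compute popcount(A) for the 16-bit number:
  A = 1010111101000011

1010111101000011
1-bits at positions (from bit 0 = LSB): 0, 1, 6, 8, 9, 10, 11, 13, 15
Count = 9

Answer: 9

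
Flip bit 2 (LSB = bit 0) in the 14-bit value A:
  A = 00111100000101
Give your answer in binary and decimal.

Mask = 1 << 2 = 00000000000100
Bit 2 of A is 1; XOR with the mask flips it to 0.
  00111100000101
^ 00000000000100
----------------
  00111100000001

Answer: 00111100000001 (3841)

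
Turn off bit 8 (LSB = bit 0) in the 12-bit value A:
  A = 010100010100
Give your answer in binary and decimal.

Mask = ~(1 << 8) = 111011111111
Bit 8 of A is 1, so AND-ing with the mask clears it to 0.
  010100010100
& 111011111111
--------------
  010000010100

Answer: 010000010100 (1044)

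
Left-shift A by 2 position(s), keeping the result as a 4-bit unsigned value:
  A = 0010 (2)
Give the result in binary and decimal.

Shift left by 2: drop the top 2 bit(s), append 2 zero(s) on the right.
  0010  ->  discard [00], keep [10], append 00
= 1000

Answer: 1000 (8)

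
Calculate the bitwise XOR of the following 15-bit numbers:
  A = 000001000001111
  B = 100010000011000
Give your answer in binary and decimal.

Apply ^ to each column (1 where bits differ):
  000001000001111
^ 100010000011000
-----------------
  100011000010111

Answer: 100011000010111 (17943)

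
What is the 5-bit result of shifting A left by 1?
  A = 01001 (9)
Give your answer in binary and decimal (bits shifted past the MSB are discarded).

Shift left by 1: drop the top 1 bit(s), append 1 zero(s) on the right.
  01001  ->  discard [0], keep [1001], append 0
= 10010

Answer: 10010 (18)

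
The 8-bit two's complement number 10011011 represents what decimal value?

MSB is 1, so the value is negative. Find the magnitude:
1. Invert bits:  01100100
2. Add 1:        01100101  = 101
3. Apply sign:   -101

Answer: -101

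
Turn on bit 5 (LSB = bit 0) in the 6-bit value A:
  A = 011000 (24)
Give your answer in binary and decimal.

Mask = 1 << 5 = 100000
Bit 5 of A is 0, so OR-ing with the mask flips it to 1.
  011000
| 100000
--------
  111000

Answer: 111000 (56)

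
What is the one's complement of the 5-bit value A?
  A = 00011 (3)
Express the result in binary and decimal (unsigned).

Flip each bit (0->1, 1->0):
  00011
  11100

Answer: 11100 (28)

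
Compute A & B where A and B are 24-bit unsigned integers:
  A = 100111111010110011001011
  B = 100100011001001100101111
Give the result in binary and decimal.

Apply & to each column (1 only where both bits are 1):
  100111111010110011001011
& 100100011001001100101111
--------------------------
  100100011000000000001011

Answer: 100100011000000000001011 (9535499)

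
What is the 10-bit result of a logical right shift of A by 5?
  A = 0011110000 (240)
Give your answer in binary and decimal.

Logical shift right by 5: drop the bottom 5 bit(s), prepend 5 zero(s) on the left.
  0011110000  ->  keep [00111], discard [10000], prepend 00000
= 0000000111

Answer: 0000000111 (7)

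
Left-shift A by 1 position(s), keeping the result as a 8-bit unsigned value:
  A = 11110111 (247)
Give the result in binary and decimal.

Shift left by 1: drop the top 1 bit(s), append 1 zero(s) on the right.
  11110111  ->  discard [1], keep [1110111], append 0
= 11101110

Answer: 11101110 (238)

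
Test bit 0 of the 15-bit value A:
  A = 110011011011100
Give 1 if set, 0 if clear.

Bit 0 is the 1st from the right.
  110011011011100
                ^
That bit is 0.

Answer: 0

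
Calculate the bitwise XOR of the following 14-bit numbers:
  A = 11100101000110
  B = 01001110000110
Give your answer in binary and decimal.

Apply ^ to each column (1 where bits differ):
  11100101000110
^ 01001110000110
----------------
  10101011000000

Answer: 10101011000000 (10944)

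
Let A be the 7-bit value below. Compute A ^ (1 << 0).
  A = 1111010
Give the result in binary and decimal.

Mask = 1 << 0 = 0000001
Bit 0 of A is 0; XOR with the mask flips it to 1.
  1111010
^ 0000001
---------
  1111011

Answer: 1111011 (123)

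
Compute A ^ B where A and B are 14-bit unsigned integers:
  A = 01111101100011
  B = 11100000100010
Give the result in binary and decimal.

Apply ^ to each column (1 where bits differ):
  01111101100011
^ 11100000100010
----------------
  10011101000001

Answer: 10011101000001 (10049)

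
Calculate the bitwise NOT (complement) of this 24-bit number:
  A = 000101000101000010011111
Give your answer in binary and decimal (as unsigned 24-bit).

Flip each bit (0->1, 1->0):
  000101000101000010011111
  111010111010111101100000

Answer: 111010111010111101100000 (15445856)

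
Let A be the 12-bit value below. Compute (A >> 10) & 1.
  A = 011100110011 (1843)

Bit 10 is the 11th from the right.
  011100110011
   ^
That bit is 1.

Answer: 1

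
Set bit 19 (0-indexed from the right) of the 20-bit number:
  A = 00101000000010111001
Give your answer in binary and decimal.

Mask = 1 << 19 = 10000000000000000000
Bit 19 of A is 0, so OR-ing with the mask flips it to 1.
  00101000000010111001
| 10000000000000000000
----------------------
  10101000000010111001

Answer: 10101000000010111001 (688313)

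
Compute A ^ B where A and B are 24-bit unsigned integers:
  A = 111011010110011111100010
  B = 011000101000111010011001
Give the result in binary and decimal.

Apply ^ to each column (1 where bits differ):
  111011010110011111100010
^ 011000101000111010011001
--------------------------
  100011111110100101111011

Answer: 100011111110100101111011 (9431419)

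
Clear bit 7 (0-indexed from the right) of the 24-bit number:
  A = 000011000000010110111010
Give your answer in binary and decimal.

Mask = ~(1 << 7) = 111111111111111101111111
Bit 7 of A is 1, so AND-ing with the mask clears it to 0.
  000011000000010110111010
& 111111111111111101111111
--------------------------
  000011000000010100111010

Answer: 000011000000010100111010 (787770)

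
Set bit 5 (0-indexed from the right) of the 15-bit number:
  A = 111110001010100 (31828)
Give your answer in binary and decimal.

Mask = 1 << 5 = 000000000100000
Bit 5 of A is 0, so OR-ing with the mask flips it to 1.
  111110001010100
| 000000000100000
-----------------
  111110001110100

Answer: 111110001110100 (31860)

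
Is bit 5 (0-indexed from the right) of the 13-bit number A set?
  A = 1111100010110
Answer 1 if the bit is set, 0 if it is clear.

Bit 5 is the 6th from the right.
  1111100010110
         ^
That bit is 0.

Answer: 0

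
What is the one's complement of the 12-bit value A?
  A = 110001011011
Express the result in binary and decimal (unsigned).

Flip each bit (0->1, 1->0):
  110001011011
  001110100100

Answer: 001110100100 (932)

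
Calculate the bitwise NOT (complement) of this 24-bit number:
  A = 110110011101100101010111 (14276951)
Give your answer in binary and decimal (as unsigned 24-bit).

Flip each bit (0->1, 1->0):
  110110011101100101010111
  001001100010011010101000

Answer: 001001100010011010101000 (2500264)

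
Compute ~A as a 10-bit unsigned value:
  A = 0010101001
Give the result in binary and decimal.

Flip each bit (0->1, 1->0):
  0010101001
  1101010110

Answer: 1101010110 (854)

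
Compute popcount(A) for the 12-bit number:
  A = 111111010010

111111010010
1-bits at positions (from bit 0 = LSB): 1, 4, 6, 7, 8, 9, 10, 11
Count = 8

Answer: 8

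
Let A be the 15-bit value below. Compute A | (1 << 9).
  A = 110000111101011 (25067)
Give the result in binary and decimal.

Mask = 1 << 9 = 000001000000000
Bit 9 of A is 0, so OR-ing with the mask flips it to 1.
  110000111101011
| 000001000000000
-----------------
  110001111101011

Answer: 110001111101011 (25579)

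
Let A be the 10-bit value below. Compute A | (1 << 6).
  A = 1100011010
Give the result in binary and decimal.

Mask = 1 << 6 = 0001000000
Bit 6 of A is 0, so OR-ing with the mask flips it to 1.
  1100011010
| 0001000000
------------
  1101011010

Answer: 1101011010 (858)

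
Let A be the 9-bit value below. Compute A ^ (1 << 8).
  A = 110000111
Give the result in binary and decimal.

Mask = 1 << 8 = 100000000
Bit 8 of A is 1; XOR with the mask flips it to 0.
  110000111
^ 100000000
-----------
  010000111

Answer: 010000111 (135)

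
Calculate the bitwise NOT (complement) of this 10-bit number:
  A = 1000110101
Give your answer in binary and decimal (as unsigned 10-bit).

Flip each bit (0->1, 1->0):
  1000110101
  0111001010

Answer: 0111001010 (458)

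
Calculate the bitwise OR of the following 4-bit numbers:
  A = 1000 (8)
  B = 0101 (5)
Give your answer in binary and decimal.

Apply | to each column (1 where either bit is 1):
  1000
| 0101
------
  1101

Answer: 1101 (13)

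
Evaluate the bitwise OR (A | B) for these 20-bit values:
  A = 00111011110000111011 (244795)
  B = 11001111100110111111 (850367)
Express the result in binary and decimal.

Apply | to each column (1 where either bit is 1):
  00111011110000111011
| 11001111100110111111
----------------------
  11111111110110111111

Answer: 11111111110110111111 (1047999)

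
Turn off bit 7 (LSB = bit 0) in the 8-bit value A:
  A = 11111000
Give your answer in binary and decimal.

Mask = ~(1 << 7) = 01111111
Bit 7 of A is 1, so AND-ing with the mask clears it to 0.
  11111000
& 01111111
----------
  01111000

Answer: 01111000 (120)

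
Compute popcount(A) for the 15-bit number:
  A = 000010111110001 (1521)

000010111110001
1-bits at positions (from bit 0 = LSB): 0, 4, 5, 6, 7, 8, 10
Count = 7

Answer: 7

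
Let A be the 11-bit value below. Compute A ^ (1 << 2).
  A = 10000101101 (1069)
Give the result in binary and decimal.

Mask = 1 << 2 = 00000000100
Bit 2 of A is 1; XOR with the mask flips it to 0.
  10000101101
^ 00000000100
-------------
  10000101001

Answer: 10000101001 (1065)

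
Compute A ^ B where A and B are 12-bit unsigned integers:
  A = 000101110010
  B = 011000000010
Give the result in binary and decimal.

Apply ^ to each column (1 where bits differ):
  000101110010
^ 011000000010
--------------
  011101110000

Answer: 011101110000 (1904)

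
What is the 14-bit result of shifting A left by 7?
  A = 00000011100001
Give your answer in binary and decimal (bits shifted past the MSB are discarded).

Shift left by 7: drop the top 7 bit(s), append 7 zero(s) on the right.
  00000011100001  ->  discard [0000001], keep [1100001], append 0000000
= 11000010000000

Answer: 11000010000000 (12416)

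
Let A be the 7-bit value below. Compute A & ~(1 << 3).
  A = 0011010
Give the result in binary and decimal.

Mask = ~(1 << 3) = 1110111
Bit 3 of A is 1, so AND-ing with the mask clears it to 0.
  0011010
& 1110111
---------
  0010010

Answer: 0010010 (18)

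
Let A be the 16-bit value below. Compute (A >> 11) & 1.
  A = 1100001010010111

Bit 11 is the 12th from the right.
  1100001010010111
      ^
That bit is 0.

Answer: 0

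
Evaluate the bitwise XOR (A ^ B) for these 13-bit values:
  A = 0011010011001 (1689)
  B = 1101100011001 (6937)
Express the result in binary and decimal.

Apply ^ to each column (1 where bits differ):
  0011010011001
^ 1101100011001
---------------
  1110110000000

Answer: 1110110000000 (7552)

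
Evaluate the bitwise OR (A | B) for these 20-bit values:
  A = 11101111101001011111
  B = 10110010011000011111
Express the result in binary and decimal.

Apply | to each column (1 where either bit is 1):
  11101111101001011111
| 10110010011000011111
----------------------
  11111111111001011111

Answer: 11111111111001011111 (1048159)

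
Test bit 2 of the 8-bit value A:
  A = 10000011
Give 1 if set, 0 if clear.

Bit 2 is the 3rd from the right.
  10000011
       ^
That bit is 0.

Answer: 0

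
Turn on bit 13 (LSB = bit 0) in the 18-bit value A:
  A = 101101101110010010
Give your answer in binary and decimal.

Mask = 1 << 13 = 000010000000000000
Bit 13 of A is 0, so OR-ing with the mask flips it to 1.
  101101101110010010
| 000010000000000000
--------------------
  101111101110010010

Answer: 101111101110010010 (195474)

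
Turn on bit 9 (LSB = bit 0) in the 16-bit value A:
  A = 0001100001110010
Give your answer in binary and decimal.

Mask = 1 << 9 = 0000001000000000
Bit 9 of A is 0, so OR-ing with the mask flips it to 1.
  0001100001110010
| 0000001000000000
------------------
  0001101001110010

Answer: 0001101001110010 (6770)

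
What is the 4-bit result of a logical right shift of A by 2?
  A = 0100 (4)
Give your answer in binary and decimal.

Logical shift right by 2: drop the bottom 2 bit(s), prepend 2 zero(s) on the left.
  0100  ->  keep [01], discard [00], prepend 00
= 0001

Answer: 0001 (1)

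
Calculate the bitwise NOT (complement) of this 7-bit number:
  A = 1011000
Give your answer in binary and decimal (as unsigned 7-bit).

Flip each bit (0->1, 1->0):
  1011000
  0100111

Answer: 0100111 (39)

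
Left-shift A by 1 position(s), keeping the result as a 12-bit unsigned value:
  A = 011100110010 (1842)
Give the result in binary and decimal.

Shift left by 1: drop the top 1 bit(s), append 1 zero(s) on the right.
  011100110010  ->  discard [0], keep [11100110010], append 0
= 111001100100

Answer: 111001100100 (3684)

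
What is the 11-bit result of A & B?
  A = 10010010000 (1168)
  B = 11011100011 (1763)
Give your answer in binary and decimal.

Apply & to each column (1 only where both bits are 1):
  10010010000
& 11011100011
-------------
  10010000000

Answer: 10010000000 (1152)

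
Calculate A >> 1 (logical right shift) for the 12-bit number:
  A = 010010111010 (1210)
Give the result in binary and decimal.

Logical shift right by 1: drop the bottom 1 bit(s), prepend 1 zero(s) on the left.
  010010111010  ->  keep [01001011101], discard [0], prepend 0
= 001001011101

Answer: 001001011101 (605)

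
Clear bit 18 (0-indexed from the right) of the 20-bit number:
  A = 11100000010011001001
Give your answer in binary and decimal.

Mask = ~(1 << 18) = 10111111111111111111
Bit 18 of A is 1, so AND-ing with the mask clears it to 0.
  11100000010011001001
& 10111111111111111111
----------------------
  10100000010011001001

Answer: 10100000010011001001 (656585)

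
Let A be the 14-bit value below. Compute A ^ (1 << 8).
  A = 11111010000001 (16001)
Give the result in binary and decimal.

Mask = 1 << 8 = 00000100000000
Bit 8 of A is 0; XOR with the mask flips it to 1.
  11111010000001
^ 00000100000000
----------------
  11111110000001

Answer: 11111110000001 (16257)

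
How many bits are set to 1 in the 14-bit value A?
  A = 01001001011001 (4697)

01001001011001
1-bits at positions (from bit 0 = LSB): 0, 3, 4, 6, 9, 12
Count = 6

Answer: 6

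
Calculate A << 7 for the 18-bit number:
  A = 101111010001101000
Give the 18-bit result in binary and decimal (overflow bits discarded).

Shift left by 7: drop the top 7 bit(s), append 7 zero(s) on the right.
  101111010001101000  ->  discard [1011110], keep [10001101000], append 0000000
= 100011010000000000

Answer: 100011010000000000 (144384)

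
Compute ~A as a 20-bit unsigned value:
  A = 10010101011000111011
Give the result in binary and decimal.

Flip each bit (0->1, 1->0):
  10010101011000111011
  01101010100111000100

Answer: 01101010100111000100 (436676)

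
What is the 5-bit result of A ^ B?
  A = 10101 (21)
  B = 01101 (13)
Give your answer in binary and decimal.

Apply ^ to each column (1 where bits differ):
  10101
^ 01101
-------
  11000

Answer: 11000 (24)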